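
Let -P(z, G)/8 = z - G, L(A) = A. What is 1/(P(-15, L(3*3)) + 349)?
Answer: 1/541 ≈ 0.0018484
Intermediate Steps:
P(z, G) = -8*z + 8*G (P(z, G) = -8*(z - G) = -8*z + 8*G)
1/(P(-15, L(3*3)) + 349) = 1/((-8*(-15) + 8*(3*3)) + 349) = 1/((120 + 8*9) + 349) = 1/((120 + 72) + 349) = 1/(192 + 349) = 1/541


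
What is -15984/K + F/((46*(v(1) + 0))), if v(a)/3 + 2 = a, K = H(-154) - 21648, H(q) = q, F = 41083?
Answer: -446742887/1504338 ≈ -296.97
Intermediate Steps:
K = -21802 (K = -154 - 21648 = -21802)
v(a) = -6 + 3*a
-15984/K + F/((46*(v(1) + 0))) = -15984/(-21802) + 41083/((46*((-6 + 3*1) + 0))) = -15984*(-1/21802) + 41083/((46*((-6 + 3) + 0))) = 7992/10901 + 41083/((46*(-3 + 0))) = 7992/10901 + 41083/((46*(-3))) = 7992/10901 + 41083/(-138) = 7992/10901 + 41083*(-1/138) = 7992/10901 - 41083/138 = -446742887/1504338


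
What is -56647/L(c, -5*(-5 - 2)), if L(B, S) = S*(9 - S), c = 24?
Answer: 56647/910 ≈ 62.249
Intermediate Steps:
-56647/L(c, -5*(-5 - 2)) = -56647*(-1/(5*(-5 - 2)*(9 - (-5)*(-5 - 2)))) = -56647*1/(35*(9 - (-5)*(-7))) = -56647*1/(35*(9 - 1*35)) = -56647*1/(35*(9 - 35)) = -56647/(35*(-26)) = -56647/(-910) = -56647*(-1/910) = 56647/910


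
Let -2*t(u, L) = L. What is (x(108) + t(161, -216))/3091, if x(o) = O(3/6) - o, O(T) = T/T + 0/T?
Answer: 1/3091 ≈ 0.00032352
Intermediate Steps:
O(T) = 1 (O(T) = 1 + 0 = 1)
t(u, L) = -L/2
x(o) = 1 - o
(x(108) + t(161, -216))/3091 = ((1 - 1*108) - ½*(-216))/3091 = ((1 - 108) + 108)*(1/3091) = (-107 + 108)*(1/3091) = 1*(1/3091) = 1/3091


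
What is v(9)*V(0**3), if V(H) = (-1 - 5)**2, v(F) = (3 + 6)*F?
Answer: 2916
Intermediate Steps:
v(F) = 9*F
V(H) = 36 (V(H) = (-6)**2 = 36)
v(9)*V(0**3) = (9*9)*36 = 81*36 = 2916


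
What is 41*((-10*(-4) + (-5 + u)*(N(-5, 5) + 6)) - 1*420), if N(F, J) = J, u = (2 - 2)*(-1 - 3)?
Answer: -17835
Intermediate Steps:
u = 0 (u = 0*(-4) = 0)
41*((-10*(-4) + (-5 + u)*(N(-5, 5) + 6)) - 1*420) = 41*((-10*(-4) + (-5 + 0)*(5 + 6)) - 1*420) = 41*((40 - 5*11) - 420) = 41*((40 - 55) - 420) = 41*(-15 - 420) = 41*(-435) = -17835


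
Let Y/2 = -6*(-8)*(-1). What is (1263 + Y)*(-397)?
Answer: -463299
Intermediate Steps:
Y = -96 (Y = 2*(-6*(-8)*(-1)) = 2*(48*(-1)) = 2*(-48) = -96)
(1263 + Y)*(-397) = (1263 - 96)*(-397) = 1167*(-397) = -463299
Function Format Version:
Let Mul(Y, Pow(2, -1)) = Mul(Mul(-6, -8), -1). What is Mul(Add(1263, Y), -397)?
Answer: -463299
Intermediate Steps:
Y = -96 (Y = Mul(2, Mul(Mul(-6, -8), -1)) = Mul(2, Mul(48, -1)) = Mul(2, -48) = -96)
Mul(Add(1263, Y), -397) = Mul(Add(1263, -96), -397) = Mul(1167, -397) = -463299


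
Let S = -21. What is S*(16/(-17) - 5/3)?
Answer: 931/17 ≈ 54.765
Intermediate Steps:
S*(16/(-17) - 5/3) = -21*(16/(-17) - 5/3) = -21*(16*(-1/17) - 5*1/3) = -21*(-16/17 - 5/3) = -21*(-133/51) = 931/17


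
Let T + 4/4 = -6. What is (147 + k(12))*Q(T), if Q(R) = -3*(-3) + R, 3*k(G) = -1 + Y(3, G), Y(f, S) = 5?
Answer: 890/3 ≈ 296.67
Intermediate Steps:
T = -7 (T = -1 - 6 = -7)
k(G) = 4/3 (k(G) = (-1 + 5)/3 = (1/3)*4 = 4/3)
Q(R) = 9 + R
(147 + k(12))*Q(T) = (147 + 4/3)*(9 - 7) = (445/3)*2 = 890/3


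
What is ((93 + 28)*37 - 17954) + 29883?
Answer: 16406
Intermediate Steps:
((93 + 28)*37 - 17954) + 29883 = (121*37 - 17954) + 29883 = (4477 - 17954) + 29883 = -13477 + 29883 = 16406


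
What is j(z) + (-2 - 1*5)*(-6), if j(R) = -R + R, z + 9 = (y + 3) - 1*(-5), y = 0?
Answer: 42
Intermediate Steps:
z = -1 (z = -9 + ((0 + 3) - 1*(-5)) = -9 + (3 + 5) = -9 + 8 = -1)
j(R) = 0
j(z) + (-2 - 1*5)*(-6) = 0 + (-2 - 1*5)*(-6) = 0 + (-2 - 5)*(-6) = 0 - 7*(-6) = 0 + 42 = 42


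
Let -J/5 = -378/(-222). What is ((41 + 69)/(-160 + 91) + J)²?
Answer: 665898025/6517809 ≈ 102.17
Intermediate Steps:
J = -315/37 (J = -(-1890)/(-222) = -(-1890)*(-1)/222 = -5*63/37 = -315/37 ≈ -8.5135)
((41 + 69)/(-160 + 91) + J)² = ((41 + 69)/(-160 + 91) - 315/37)² = (110/(-69) - 315/37)² = (110*(-1/69) - 315/37)² = (-110/69 - 315/37)² = (-25805/2553)² = 665898025/6517809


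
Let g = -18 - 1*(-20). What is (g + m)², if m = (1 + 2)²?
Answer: 121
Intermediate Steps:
m = 9 (m = 3² = 9)
g = 2 (g = -18 + 20 = 2)
(g + m)² = (2 + 9)² = 11² = 121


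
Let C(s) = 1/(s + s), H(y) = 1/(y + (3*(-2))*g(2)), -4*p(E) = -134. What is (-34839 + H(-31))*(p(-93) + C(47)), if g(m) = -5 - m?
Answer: -603584100/517 ≈ -1.1675e+6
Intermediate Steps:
p(E) = 67/2 (p(E) = -¼*(-134) = 67/2)
H(y) = 1/(42 + y) (H(y) = 1/(y + (3*(-2))*(-5 - 1*2)) = 1/(y - 6*(-5 - 2)) = 1/(y - 6*(-7)) = 1/(y + 42) = 1/(42 + y))
C(s) = 1/(2*s)
(-34839 + H(-31))*(p(-93) + C(47)) = (-34839 + 1/(42 - 31))*(67/2 + (½)/47) = (-34839 + 1/11)*(67/2 + (½)*(1/47)) = (-34839 + 1/11)*(67/2 + 1/94) = -383228/11*1575/47 = -603584100/517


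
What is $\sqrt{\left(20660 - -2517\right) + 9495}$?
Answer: $4 \sqrt{2042} \approx 180.75$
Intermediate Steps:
$\sqrt{\left(20660 - -2517\right) + 9495} = \sqrt{\left(20660 + 2517\right) + 9495} = \sqrt{23177 + 9495} = \sqrt{32672} = 4 \sqrt{2042}$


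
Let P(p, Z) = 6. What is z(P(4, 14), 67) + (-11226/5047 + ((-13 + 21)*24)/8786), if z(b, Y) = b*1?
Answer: 84197520/22171471 ≈ 3.7976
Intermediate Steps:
z(b, Y) = b
z(P(4, 14), 67) + (-11226/5047 + ((-13 + 21)*24)/8786) = 6 + (-11226/5047 + ((-13 + 21)*24)/8786) = 6 + (-11226*1/5047 + (8*24)*(1/8786)) = 6 + (-11226/5047 + 192*(1/8786)) = 6 + (-11226/5047 + 96/4393) = 6 - 48831306/22171471 = 84197520/22171471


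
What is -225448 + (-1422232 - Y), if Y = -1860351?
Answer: 212671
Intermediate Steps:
-225448 + (-1422232 - Y) = -225448 + (-1422232 - 1*(-1860351)) = -225448 + (-1422232 + 1860351) = -225448 + 438119 = 212671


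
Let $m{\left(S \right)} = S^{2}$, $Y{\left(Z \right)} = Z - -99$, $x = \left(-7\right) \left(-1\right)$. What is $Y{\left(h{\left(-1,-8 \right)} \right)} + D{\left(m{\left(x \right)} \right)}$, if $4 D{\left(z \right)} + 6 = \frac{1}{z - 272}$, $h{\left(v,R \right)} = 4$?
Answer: $\frac{90537}{892} \approx 101.5$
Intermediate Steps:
$x = 7$
$Y{\left(Z \right)} = 99 + Z$ ($Y{\left(Z \right)} = Z + 99 = 99 + Z$)
$D{\left(z \right)} = - \frac{3}{2} + \frac{1}{4 \left(-272 + z\right)}$ ($D{\left(z \right)} = - \frac{3}{2} + \frac{1}{4 \left(z - 272\right)} = - \frac{3}{2} + \frac{1}{4 \left(-272 + z\right)}$)
$Y{\left(h{\left(-1,-8 \right)} \right)} + D{\left(m{\left(x \right)} \right)} = \left(99 + 4\right) + \frac{1633 - 6 \cdot 7^{2}}{4 \left(-272 + 7^{2}\right)} = 103 + \frac{1633 - 294}{4 \left(-272 + 49\right)} = 103 + \frac{1633 - 294}{4 \left(-223\right)} = 103 + \frac{1}{4} \left(- \frac{1}{223}\right) 1339 = 103 - \frac{1339}{892} = \frac{90537}{892}$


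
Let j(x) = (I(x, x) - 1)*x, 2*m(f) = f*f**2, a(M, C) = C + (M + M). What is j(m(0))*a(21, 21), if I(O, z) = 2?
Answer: 0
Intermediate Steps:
a(M, C) = C + 2*M
m(f) = f**3/2 (m(f) = (f*f**2)/2 = f**3/2)
j(x) = x (j(x) = (2 - 1)*x = 1*x = x)
j(m(0))*a(21, 21) = ((1/2)*0**3)*(21 + 2*21) = ((1/2)*0)*(21 + 42) = 0*63 = 0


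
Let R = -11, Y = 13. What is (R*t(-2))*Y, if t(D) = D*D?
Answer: -572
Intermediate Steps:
t(D) = D**2
(R*t(-2))*Y = -11*(-2)**2*13 = -11*4*13 = -44*13 = -572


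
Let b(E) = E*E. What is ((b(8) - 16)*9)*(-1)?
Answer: -432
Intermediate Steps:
b(E) = E²
((b(8) - 16)*9)*(-1) = ((8² - 16)*9)*(-1) = ((64 - 16)*9)*(-1) = (48*9)*(-1) = 432*(-1) = -432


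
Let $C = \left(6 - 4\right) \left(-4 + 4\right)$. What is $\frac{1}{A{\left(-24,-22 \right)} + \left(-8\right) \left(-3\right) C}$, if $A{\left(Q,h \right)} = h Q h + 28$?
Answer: $- \frac{1}{11588} \approx -8.6296 \cdot 10^{-5}$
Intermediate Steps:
$C = 0$ ($C = \left(6 - 4\right) 0 = 2 \cdot 0 = 0$)
$A{\left(Q,h \right)} = 28 + Q h^{2}$ ($A{\left(Q,h \right)} = Q h h + 28 = Q h^{2} + 28 = 28 + Q h^{2}$)
$\frac{1}{A{\left(-24,-22 \right)} + \left(-8\right) \left(-3\right) C} = \frac{1}{\left(28 - 24 \left(-22\right)^{2}\right) + \left(-8\right) \left(-3\right) 0} = \frac{1}{\left(28 - 11616\right) + 24 \cdot 0} = \frac{1}{\left(28 - 11616\right) + 0} = \frac{1}{-11588 + 0} = \frac{1}{-11588} = - \frac{1}{11588}$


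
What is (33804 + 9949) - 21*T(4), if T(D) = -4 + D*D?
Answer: 43501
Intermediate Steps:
T(D) = -4 + D²
(33804 + 9949) - 21*T(4) = (33804 + 9949) - 21*(-4 + 4²) = 43753 - 21*(-4 + 16) = 43753 - 21*12 = 43753 - 252 = 43501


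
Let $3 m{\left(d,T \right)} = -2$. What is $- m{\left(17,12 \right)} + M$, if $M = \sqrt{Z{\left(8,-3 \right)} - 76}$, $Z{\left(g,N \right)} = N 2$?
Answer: $\frac{2}{3} + i \sqrt{82} \approx 0.66667 + 9.0554 i$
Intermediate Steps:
$m{\left(d,T \right)} = - \frac{2}{3}$ ($m{\left(d,T \right)} = \frac{1}{3} \left(-2\right) = - \frac{2}{3}$)
$Z{\left(g,N \right)} = 2 N$
$M = i \sqrt{82}$ ($M = \sqrt{2 \left(-3\right) - 76} = \sqrt{-6 - 76} = \sqrt{-82} = i \sqrt{82} \approx 9.0554 i$)
$- m{\left(17,12 \right)} + M = \left(-1\right) \left(- \frac{2}{3}\right) + i \sqrt{82} = \frac{2}{3} + i \sqrt{82}$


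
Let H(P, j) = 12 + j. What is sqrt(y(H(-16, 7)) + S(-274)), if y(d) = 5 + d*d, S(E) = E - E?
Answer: sqrt(366) ≈ 19.131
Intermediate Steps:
S(E) = 0
y(d) = 5 + d**2
sqrt(y(H(-16, 7)) + S(-274)) = sqrt((5 + (12 + 7)**2) + 0) = sqrt((5 + 19**2) + 0) = sqrt((5 + 361) + 0) = sqrt(366 + 0) = sqrt(366)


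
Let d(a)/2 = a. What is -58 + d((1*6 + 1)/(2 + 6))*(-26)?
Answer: -207/2 ≈ -103.50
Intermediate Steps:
d(a) = 2*a
-58 + d((1*6 + 1)/(2 + 6))*(-26) = -58 + (2*((1*6 + 1)/(2 + 6)))*(-26) = -58 + (2*((6 + 1)/8))*(-26) = -58 + (2*(7*(⅛)))*(-26) = -58 + (2*(7/8))*(-26) = -58 + (7/4)*(-26) = -58 - 91/2 = -207/2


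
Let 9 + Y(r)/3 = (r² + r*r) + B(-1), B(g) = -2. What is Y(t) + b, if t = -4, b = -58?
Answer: 5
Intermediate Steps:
Y(r) = -33 + 6*r² (Y(r) = -27 + 3*((r² + r*r) - 2) = -27 + 3*((r² + r²) - 2) = -27 + 3*(2*r² - 2) = -27 + 3*(-2 + 2*r²) = -27 + (-6 + 6*r²) = -33 + 6*r²)
Y(t) + b = (-33 + 6*(-4)²) - 58 = (-33 + 6*16) - 58 = (-33 + 96) - 58 = 63 - 58 = 5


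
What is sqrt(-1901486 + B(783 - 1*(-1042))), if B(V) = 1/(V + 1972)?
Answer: I*sqrt(27414121068777)/3797 ≈ 1378.9*I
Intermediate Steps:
B(V) = 1/(1972 + V)
sqrt(-1901486 + B(783 - 1*(-1042))) = sqrt(-1901486 + 1/(1972 + (783 - 1*(-1042)))) = sqrt(-1901486 + 1/(1972 + (783 + 1042))) = sqrt(-1901486 + 1/(1972 + 1825)) = sqrt(-1901486 + 1/3797) = sqrt(-7219942341/3797) = I*sqrt(27414121068777)/3797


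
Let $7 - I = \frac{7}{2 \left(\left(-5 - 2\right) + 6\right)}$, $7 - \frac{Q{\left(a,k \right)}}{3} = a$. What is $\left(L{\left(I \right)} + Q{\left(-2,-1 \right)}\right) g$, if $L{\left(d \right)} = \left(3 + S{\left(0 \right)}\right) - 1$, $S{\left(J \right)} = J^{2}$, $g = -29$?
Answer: $-841$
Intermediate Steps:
$Q{\left(a,k \right)} = 21 - 3 a$
$I = \frac{21}{2}$ ($I = 7 - \frac{7}{2 \left(\left(-5 - 2\right) + 6\right)} = 7 - \frac{7}{2 \left(-7 + 6\right)} = 7 - \frac{7}{2 \left(-1\right)} = 7 - \frac{7}{-2} = 7 - 7 \left(- \frac{1}{2}\right) = 7 - - \frac{7}{2} = 7 + \frac{7}{2} = \frac{21}{2} \approx 10.5$)
$L{\left(d \right)} = 2$ ($L{\left(d \right)} = \left(3 + 0^{2}\right) - 1 = \left(3 + 0\right) - 1 = 3 - 1 = 2$)
$\left(L{\left(I \right)} + Q{\left(-2,-1 \right)}\right) g = \left(2 + \left(21 - -6\right)\right) \left(-29\right) = \left(2 + \left(21 + 6\right)\right) \left(-29\right) = \left(2 + 27\right) \left(-29\right) = 29 \left(-29\right) = -841$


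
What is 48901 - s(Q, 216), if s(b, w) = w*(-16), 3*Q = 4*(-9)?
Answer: 52357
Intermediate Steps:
Q = -12 (Q = (4*(-9))/3 = (⅓)*(-36) = -12)
s(b, w) = -16*w
48901 - s(Q, 216) = 48901 - (-16)*216 = 48901 - 1*(-3456) = 48901 + 3456 = 52357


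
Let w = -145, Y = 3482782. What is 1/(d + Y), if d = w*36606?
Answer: -1/1825088 ≈ -5.4792e-7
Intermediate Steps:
d = -5307870 (d = -145*36606 = -5307870)
1/(d + Y) = 1/(-5307870 + 3482782) = 1/(-1825088) = -1/1825088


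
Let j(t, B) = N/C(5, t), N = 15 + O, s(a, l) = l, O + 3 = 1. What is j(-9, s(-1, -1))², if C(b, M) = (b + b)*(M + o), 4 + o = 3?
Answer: 169/10000 ≈ 0.016900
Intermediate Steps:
o = -1 (o = -4 + 3 = -1)
O = -2 (O = -3 + 1 = -2)
N = 13 (N = 15 - 2 = 13)
C(b, M) = 2*b*(-1 + M) (C(b, M) = (b + b)*(M - 1) = (2*b)*(-1 + M) = 2*b*(-1 + M))
j(t, B) = 13/(-10 + 10*t) (j(t, B) = 13/((2*5*(-1 + t))) = 13/(-10 + 10*t))
j(-9, s(-1, -1))² = (13/(10*(-1 - 9)))² = ((13/10)/(-10))² = ((13/10)*(-⅒))² = (-13/100)² = 169/10000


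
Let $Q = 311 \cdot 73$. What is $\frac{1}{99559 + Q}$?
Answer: $\frac{1}{122262} \approx 8.1792 \cdot 10^{-6}$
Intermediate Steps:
$Q = 22703$
$\frac{1}{99559 + Q} = \frac{1}{99559 + 22703} = \frac{1}{122262}$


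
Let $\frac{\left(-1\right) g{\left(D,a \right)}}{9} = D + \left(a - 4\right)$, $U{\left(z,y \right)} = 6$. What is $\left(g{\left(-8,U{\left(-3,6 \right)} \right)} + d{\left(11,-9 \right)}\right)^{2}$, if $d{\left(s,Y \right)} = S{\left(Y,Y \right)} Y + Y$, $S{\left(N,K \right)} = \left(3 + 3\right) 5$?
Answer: $50625$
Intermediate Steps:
$S{\left(N,K \right)} = 30$ ($S{\left(N,K \right)} = 6 \cdot 5 = 30$)
$g{\left(D,a \right)} = 36 - 9 D - 9 a$ ($g{\left(D,a \right)} = - 9 \left(D + \left(a - 4\right)\right) = - 9 \left(D + \left(-4 + a\right)\right) = - 9 \left(-4 + D + a\right) = 36 - 9 D - 9 a$)
$d{\left(s,Y \right)} = 31 Y$ ($d{\left(s,Y \right)} = 30 Y + Y = 31 Y$)
$\left(g{\left(-8,U{\left(-3,6 \right)} \right)} + d{\left(11,-9 \right)}\right)^{2} = \left(\left(36 - -72 - 54\right) + 31 \left(-9\right)\right)^{2} = \left(\left(36 + 72 - 54\right) - 279\right)^{2} = \left(54 - 279\right)^{2} = \left(-225\right)^{2} = 50625$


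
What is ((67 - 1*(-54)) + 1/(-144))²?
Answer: 303560929/20736 ≈ 14639.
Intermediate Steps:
((67 - 1*(-54)) + 1/(-144))² = ((67 + 54) - 1/144)² = (121 - 1/144)² = (17423/144)² = 303560929/20736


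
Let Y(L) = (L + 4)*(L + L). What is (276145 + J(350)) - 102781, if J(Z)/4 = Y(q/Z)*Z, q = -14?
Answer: 4323012/25 ≈ 1.7292e+5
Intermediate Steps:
Y(L) = 2*L*(4 + L) (Y(L) = (4 + L)*(2*L) = 2*L*(4 + L))
J(Z) = -448 + 1568/Z (J(Z) = 4*((2*(-14/Z)*(4 - 14/Z))*Z) = 4*((-28*(4 - 14/Z)/Z)*Z) = 4*(-112 + 392/Z) = -448 + 1568/Z)
(276145 + J(350)) - 102781 = (276145 + (-448 + 1568/350)) - 102781 = (276145 + (-448 + 1568*(1/350))) - 102781 = (276145 + (-448 + 112/25)) - 102781 = (276145 - 11088/25) - 102781 = 6892537/25 - 102781 = 4323012/25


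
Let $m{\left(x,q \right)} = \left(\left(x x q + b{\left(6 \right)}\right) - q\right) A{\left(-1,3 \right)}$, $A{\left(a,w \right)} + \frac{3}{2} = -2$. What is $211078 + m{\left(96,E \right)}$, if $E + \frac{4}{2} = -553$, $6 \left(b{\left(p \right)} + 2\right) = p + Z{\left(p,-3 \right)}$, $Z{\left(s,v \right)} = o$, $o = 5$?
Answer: $\frac{217334593}{12} \approx 1.8111 \cdot 10^{7}$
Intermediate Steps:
$A{\left(a,w \right)} = - \frac{7}{2}$ ($A{\left(a,w \right)} = - \frac{3}{2} - 2 = - \frac{7}{2}$)
$Z{\left(s,v \right)} = 5$
$b{\left(p \right)} = - \frac{7}{6} + \frac{p}{6}$ ($b{\left(p \right)} = -2 + \frac{p + 5}{6} = -2 + \frac{5 + p}{6} = -2 + \left(\frac{5}{6} + \frac{p}{6}\right) = - \frac{7}{6} + \frac{p}{6}$)
$E = -555$ ($E = -2 - 553 = -555$)
$m{\left(x,q \right)} = \frac{7}{12} + \frac{7 q}{2} - \frac{7 q x^{2}}{2}$ ($m{\left(x,q \right)} = \left(\left(x x q + \left(- \frac{7}{6} + \frac{1}{6} \cdot 6\right)\right) - q\right) \left(- \frac{7}{2}\right) = \left(\left(x^{2} q + \left(- \frac{7}{6} + 1\right)\right) - q\right) \left(- \frac{7}{2}\right) = \left(\left(q x^{2} - \frac{1}{6}\right) - q\right) \left(- \frac{7}{2}\right) = \left(\left(- \frac{1}{6} + q x^{2}\right) - q\right) \left(- \frac{7}{2}\right) = \left(- \frac{1}{6} - q + q x^{2}\right) \left(- \frac{7}{2}\right) = \frac{7}{12} + \frac{7 q}{2} - \frac{7 q x^{2}}{2}$)
$211078 + m{\left(96,E \right)} = 211078 + \left(\frac{7}{12} + \frac{7}{2} \left(-555\right) - - \frac{3885 \cdot 96^{2}}{2}\right) = 211078 - \left(\frac{23303}{12} - 17902080\right) = 211078 + \left(\frac{7}{12} - \frac{3885}{2} + 17902080\right) = 211078 + \frac{214801657}{12} = \frac{217334593}{12}$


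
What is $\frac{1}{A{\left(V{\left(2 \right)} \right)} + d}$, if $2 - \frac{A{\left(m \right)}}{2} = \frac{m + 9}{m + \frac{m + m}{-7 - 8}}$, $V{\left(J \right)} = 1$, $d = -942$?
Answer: $- \frac{13}{12494} \approx -0.0010405$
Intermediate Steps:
$A{\left(m \right)} = 4 - \frac{30 \left(9 + m\right)}{13 m}$ ($A{\left(m \right)} = 4 - 2 \frac{m + 9}{m + \frac{m + m}{-7 - 8}} = 4 - 2 \frac{9 + m}{m + \frac{2 m}{-15}} = 4 - 2 \frac{9 + m}{m + 2 m \left(- \frac{1}{15}\right)} = 4 - 2 \frac{9 + m}{m - \frac{2 m}{15}} = 4 - 2 \frac{9 + m}{\frac{13}{15} m} = 4 - 2 \left(9 + m\right) \frac{15}{13 m} = 4 - 2 \frac{15 \left(9 + m\right)}{13 m} = 4 - \frac{30 \left(9 + m\right)}{13 m}$)
$\frac{1}{A{\left(V{\left(2 \right)} \right)} + d} = \frac{1}{\frac{2 \left(-135 + 11 \cdot 1\right)}{13 \cdot 1} - 942} = \frac{1}{\frac{2}{13} \cdot 1 \left(-135 + 11\right) - 942} = \frac{1}{\frac{2}{13} \cdot 1 \left(-124\right) - 942} = \frac{1}{- \frac{248}{13} - 942} = \frac{1}{- \frac{12494}{13}} = - \frac{13}{12494}$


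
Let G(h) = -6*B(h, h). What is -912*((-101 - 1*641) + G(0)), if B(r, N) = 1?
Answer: 682176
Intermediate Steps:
G(h) = -6 (G(h) = -6*1 = -6)
-912*((-101 - 1*641) + G(0)) = -912*((-101 - 1*641) - 6) = -912*((-101 - 641) - 6) = -912*(-742 - 6) = -912*(-748) = 682176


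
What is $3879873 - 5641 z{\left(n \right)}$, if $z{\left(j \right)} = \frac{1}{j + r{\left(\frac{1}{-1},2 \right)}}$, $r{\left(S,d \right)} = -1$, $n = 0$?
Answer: $3885514$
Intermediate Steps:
$z{\left(j \right)} = \frac{1}{-1 + j}$ ($z{\left(j \right)} = \frac{1}{j - 1} = \frac{1}{-1 + j}$)
$3879873 - 5641 z{\left(n \right)} = 3879873 - \frac{5641}{-1 + 0} = 3879873 - \frac{5641}{-1} = 3879873 - 5641 \left(-1\right) = 3879873 - -5641 = 3879873 + 5641 = 3885514$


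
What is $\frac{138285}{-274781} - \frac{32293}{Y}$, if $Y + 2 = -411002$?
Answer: $- \frac{47962185307}{112936090124} \approx -0.42468$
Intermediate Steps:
$Y = -411004$ ($Y = -2 - 411002 = -411004$)
$\frac{138285}{-274781} - \frac{32293}{Y} = \frac{138285}{-274781} - \frac{32293}{-411004} = 138285 \left(- \frac{1}{274781}\right) - - \frac{32293}{411004} = - \frac{138285}{274781} + \frac{32293}{411004} = - \frac{47962185307}{112936090124}$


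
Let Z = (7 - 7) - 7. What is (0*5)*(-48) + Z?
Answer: -7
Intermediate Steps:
Z = -7 (Z = 0 - 7 = -7)
(0*5)*(-48) + Z = (0*5)*(-48) - 7 = 0*(-48) - 7 = 0 - 7 = -7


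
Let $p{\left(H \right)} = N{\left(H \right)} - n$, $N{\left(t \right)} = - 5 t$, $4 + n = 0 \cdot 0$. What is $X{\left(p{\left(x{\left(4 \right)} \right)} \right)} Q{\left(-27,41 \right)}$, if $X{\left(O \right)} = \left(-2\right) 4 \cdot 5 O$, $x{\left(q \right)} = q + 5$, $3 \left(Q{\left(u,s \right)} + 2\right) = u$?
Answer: $-18040$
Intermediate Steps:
$Q{\left(u,s \right)} = -2 + \frac{u}{3}$
$n = -4$ ($n = -4 + 0 \cdot 0 = -4 + 0 = -4$)
$x{\left(q \right)} = 5 + q$
$p{\left(H \right)} = 4 - 5 H$ ($p{\left(H \right)} = - 5 H - -4 = - 5 H + 4 = 4 - 5 H$)
$X{\left(O \right)} = - 40 O$ ($X{\left(O \right)} = \left(-8\right) 5 O = - 40 O$)
$X{\left(p{\left(x{\left(4 \right)} \right)} \right)} Q{\left(-27,41 \right)} = - 40 \left(4 - 5 \left(5 + 4\right)\right) \left(-2 + \frac{1}{3} \left(-27\right)\right) = - 40 \left(4 - 45\right) \left(-2 - 9\right) = - 40 \left(4 - 45\right) \left(-11\right) = \left(-40\right) \left(-41\right) \left(-11\right) = 1640 \left(-11\right) = -18040$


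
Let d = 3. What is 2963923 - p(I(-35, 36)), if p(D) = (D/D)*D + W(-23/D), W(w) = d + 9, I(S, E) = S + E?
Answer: 2963910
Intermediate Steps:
I(S, E) = E + S
W(w) = 12 (W(w) = 3 + 9 = 12)
p(D) = 12 + D (p(D) = (D/D)*D + 12 = 1*D + 12 = D + 12 = 12 + D)
2963923 - p(I(-35, 36)) = 2963923 - (12 + (36 - 35)) = 2963923 - (12 + 1) = 2963923 - 1*13 = 2963923 - 13 = 2963910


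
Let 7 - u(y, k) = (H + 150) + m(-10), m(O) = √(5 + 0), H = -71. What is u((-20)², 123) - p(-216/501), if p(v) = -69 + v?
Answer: -429/167 - √5 ≈ -4.8049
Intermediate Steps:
m(O) = √5
u(y, k) = -72 - √5 (u(y, k) = 7 - ((-71 + 150) + √5) = 7 - (79 + √5) = 7 + (-79 - √5) = -72 - √5)
u((-20)², 123) - p(-216/501) = (-72 - √5) - (-69 - 216/501) = (-72 - √5) - (-69 - 216*1/501) = (-72 - √5) - (-69 - 72/167) = (-72 - √5) - 1*(-11595/167) = (-72 - √5) + 11595/167 = -429/167 - √5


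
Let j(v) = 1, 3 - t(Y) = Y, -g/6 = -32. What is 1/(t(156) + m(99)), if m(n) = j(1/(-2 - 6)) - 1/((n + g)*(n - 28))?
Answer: -20661/3140473 ≈ -0.0065789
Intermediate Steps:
g = 192 (g = -6*(-32) = 192)
t(Y) = 3 - Y
m(n) = 1 - 1/((-28 + n)*(192 + n)) (m(n) = 1 - 1/((n + 192)*(n - 28)) = 1 - 1/((192 + n)*(-28 + n)) = 1 - 1/((-28 + n)*(192 + n)))
1/(t(156) + m(99)) = 1/((3 - 1*156) + (-5377 + 99**2 + 164*99)/(-5376 + 99**2 + 164*99)) = 1/((3 - 156) + (-5377 + 9801 + 16236)/(-5376 + 9801 + 16236)) = 1/(-153 + 20660/20661) = 1/(-3140473/20661) = -20661/3140473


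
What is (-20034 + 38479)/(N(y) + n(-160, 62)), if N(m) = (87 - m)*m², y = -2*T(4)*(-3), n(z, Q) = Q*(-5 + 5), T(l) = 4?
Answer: 2635/5184 ≈ 0.50830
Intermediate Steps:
n(z, Q) = 0 (n(z, Q) = Q*0 = 0)
y = 24 (y = -2*4*(-3) = -8*(-3) = 24)
N(m) = m²*(87 - m)
(-20034 + 38479)/(N(y) + n(-160, 62)) = (-20034 + 38479)/(24²*(87 - 1*24) + 0) = 18445/(576*(87 - 24) + 0) = 18445/(576*63 + 0) = 18445/(36288 + 0) = 18445/36288 = 18445*(1/36288) = 2635/5184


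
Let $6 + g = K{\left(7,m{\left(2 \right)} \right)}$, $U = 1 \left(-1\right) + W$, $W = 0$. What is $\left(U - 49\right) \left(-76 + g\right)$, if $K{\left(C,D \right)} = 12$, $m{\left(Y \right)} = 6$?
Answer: $3500$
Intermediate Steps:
$U = -1$ ($U = 1 \left(-1\right) + 0 = -1 + 0 = -1$)
$g = 6$ ($g = -6 + 12 = 6$)
$\left(U - 49\right) \left(-76 + g\right) = \left(-1 - 49\right) \left(-76 + 6\right) = \left(-1 - 49\right) \left(-70\right) = \left(-50\right) \left(-70\right) = 3500$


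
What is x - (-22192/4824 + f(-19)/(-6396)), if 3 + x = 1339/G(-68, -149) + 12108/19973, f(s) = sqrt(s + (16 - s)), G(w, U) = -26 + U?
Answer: -6115953570703/1123377889725 ≈ -5.4443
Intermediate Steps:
f(s) = 4 (f(s) = sqrt(16) = 4)
x = -35110772/3495275 (x = -3 + (1339/(-26 - 149) + 12108/19973) = -3 + (1339/(-175) + 12108*(1/19973)) = -3 + (1339*(-1/175) + 12108/19973) = -3 + (-1339/175 + 12108/19973) = -3 - 24624947/3495275 = -35110772/3495275 ≈ -10.045)
x - (-22192/4824 + f(-19)/(-6396)) = -35110772/3495275 - (-22192/4824 + 4/(-6396)) = -35110772/3495275 - (-22192*1/4824 + 4*(-1/6396)) = -35110772/3495275 - (-2774/603 - 1/1599) = -35110772/3495275 - 1*(-1478743/321399) = -35110772/3495275 + 1478743/321399 = -6115953570703/1123377889725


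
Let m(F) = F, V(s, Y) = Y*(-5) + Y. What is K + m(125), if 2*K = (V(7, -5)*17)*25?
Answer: 4375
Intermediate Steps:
V(s, Y) = -4*Y (V(s, Y) = -5*Y + Y = -4*Y)
K = 4250 (K = ((-4*(-5)*17)*25)/2 = ((20*17)*25)/2 = (340*25)/2 = (½)*8500 = 4250)
K + m(125) = 4250 + 125 = 4375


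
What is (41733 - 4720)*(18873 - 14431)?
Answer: 164411746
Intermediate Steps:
(41733 - 4720)*(18873 - 14431) = 37013*4442 = 164411746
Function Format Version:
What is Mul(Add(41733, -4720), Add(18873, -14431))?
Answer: 164411746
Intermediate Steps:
Mul(Add(41733, -4720), Add(18873, -14431)) = Mul(37013, 4442) = 164411746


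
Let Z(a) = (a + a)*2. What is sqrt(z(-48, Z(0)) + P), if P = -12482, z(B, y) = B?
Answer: I*sqrt(12530) ≈ 111.94*I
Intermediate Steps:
Z(a) = 4*a (Z(a) = (2*a)*2 = 4*a)
sqrt(z(-48, Z(0)) + P) = sqrt(-48 - 12482) = sqrt(-12530) = I*sqrt(12530)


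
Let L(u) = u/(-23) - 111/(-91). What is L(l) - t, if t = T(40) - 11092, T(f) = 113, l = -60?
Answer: 22987060/2093 ≈ 10983.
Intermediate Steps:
L(u) = 111/91 - u/23 (L(u) = u*(-1/23) - 111*(-1/91) = -u/23 + 111/91 = 111/91 - u/23)
t = -10979 (t = 113 - 11092 = -10979)
L(l) - t = (111/91 - 1/23*(-60)) - 1*(-10979) = (111/91 + 60/23) + 10979 = 8013/2093 + 10979 = 22987060/2093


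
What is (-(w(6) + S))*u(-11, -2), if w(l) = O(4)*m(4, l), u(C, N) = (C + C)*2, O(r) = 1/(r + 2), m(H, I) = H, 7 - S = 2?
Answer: 748/3 ≈ 249.33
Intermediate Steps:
S = 5 (S = 7 - 1*2 = 7 - 2 = 5)
O(r) = 1/(2 + r)
u(C, N) = 4*C (u(C, N) = (2*C)*2 = 4*C)
w(l) = 2/3 (w(l) = 4/(2 + 4) = 4/6 = (1/6)*4 = 2/3)
(-(w(6) + S))*u(-11, -2) = (-(2/3 + 5))*(4*(-11)) = -1*17/3*(-44) = -17/3*(-44) = 748/3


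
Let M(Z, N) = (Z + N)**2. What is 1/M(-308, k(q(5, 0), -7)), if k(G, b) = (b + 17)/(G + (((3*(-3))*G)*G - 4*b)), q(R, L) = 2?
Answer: 9/863041 ≈ 1.0428e-5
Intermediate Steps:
k(G, b) = (17 + b)/(G - 9*G**2 - 4*b) (k(G, b) = (17 + b)/(G + ((-9*G)*G - 4*b)) = (17 + b)/(G + (-9*G**2 - 4*b)) = (17 + b)/(G - 9*G**2 - 4*b))
M(Z, N) = (N + Z)**2
1/M(-308, k(q(5, 0), -7)) = 1/(((-17 - 1*(-7))/(-1*2 + 4*(-7) + 9*2**2) - 308)**2) = 1/(((-17 + 7)/(-2 - 28 + 9*4) - 308)**2) = 1/((-10/(-2 - 28 + 36) - 308)**2) = 1/((-10/6 - 308)**2) = 1/(((1/6)*(-10) - 308)**2) = 1/((-5/3 - 308)**2) = 1/((-929/3)**2) = 1/(863041/9) = 9/863041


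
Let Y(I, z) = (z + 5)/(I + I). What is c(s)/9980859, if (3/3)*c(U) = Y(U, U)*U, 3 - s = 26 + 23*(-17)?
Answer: 373/19961718 ≈ 1.8686e-5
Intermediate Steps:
s = 368 (s = 3 - (26 + 23*(-17)) = 3 - (26 - 391) = 3 - 1*(-365) = 3 + 365 = 368)
Y(I, z) = (5 + z)/(2*I) (Y(I, z) = (5 + z)/((2*I)) = (5 + z)*(1/(2*I)) = (5 + z)/(2*I))
c(U) = 5/2 + U/2 (c(U) = ((5 + U)/(2*U))*U = 5/2 + U/2)
c(s)/9980859 = (5/2 + (1/2)*368)/9980859 = (5/2 + 184)*(1/9980859) = (373/2)*(1/9980859) = 373/19961718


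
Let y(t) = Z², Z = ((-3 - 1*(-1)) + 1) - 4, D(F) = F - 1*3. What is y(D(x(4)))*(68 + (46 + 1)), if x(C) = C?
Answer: 2875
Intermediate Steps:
D(F) = -3 + F (D(F) = F - 3 = -3 + F)
Z = -5 (Z = ((-3 + 1) + 1) - 4 = (-2 + 1) - 4 = -1 - 4 = -5)
y(t) = 25 (y(t) = (-5)² = 25)
y(D(x(4)))*(68 + (46 + 1)) = 25*(68 + (46 + 1)) = 25*(68 + 47) = 25*115 = 2875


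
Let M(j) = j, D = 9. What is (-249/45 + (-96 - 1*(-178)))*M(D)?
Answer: 3441/5 ≈ 688.20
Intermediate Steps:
(-249/45 + (-96 - 1*(-178)))*M(D) = (-249/45 + (-96 - 1*(-178)))*9 = (-249*1/45 + (-96 + 178))*9 = (-83/15 + 82)*9 = (1147/15)*9 = 3441/5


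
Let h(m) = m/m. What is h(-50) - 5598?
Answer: -5597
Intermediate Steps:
h(m) = 1
h(-50) - 5598 = 1 - 5598 = -5597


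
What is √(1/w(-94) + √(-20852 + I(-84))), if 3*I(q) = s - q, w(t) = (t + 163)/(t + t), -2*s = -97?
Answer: √(-51888 + 3174*I*√749082)/138 ≈ 8.4128 + 8.5732*I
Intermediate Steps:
s = 97/2 (s = -½*(-97) = 97/2 ≈ 48.500)
w(t) = (163 + t)/(2*t) (w(t) = (163 + t)/((2*t)) = (163 + t)*(1/(2*t)) = (163 + t)/(2*t))
I(q) = 97/6 - q/3 (I(q) = (97/2 - q)/3 = 97/6 - q/3)
√(1/w(-94) + √(-20852 + I(-84))) = √(1/((½)*(163 - 94)/(-94)) + √(-20852 + (97/6 - ⅓*(-84)))) = √(1/((½)*(-1/94)*69) + √(-20852 + (97/6 + 28))) = √(1/(-69/188) + √(-20852 + 265/6)) = √(-188/69 + √(-124847/6)) = √(-188/69 + I*√749082/6)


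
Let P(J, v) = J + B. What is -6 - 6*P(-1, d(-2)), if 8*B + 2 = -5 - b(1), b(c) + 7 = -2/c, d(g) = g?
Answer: -3/2 ≈ -1.5000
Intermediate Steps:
b(c) = -7 - 2/c
B = 1/4 (B = -1/4 + (-5 - (-7 - 2/1))/8 = -1/4 + (-5 - (-7 - 2*1))/8 = -1/4 + (-5 - (-7 - 2))/8 = -1/4 + (-5 - 1*(-9))/8 = -1/4 + (-5 + 9)/8 = -1/4 + (1/8)*4 = -1/4 + 1/2 = 1/4 ≈ 0.25000)
P(J, v) = 1/4 + J (P(J, v) = J + 1/4 = 1/4 + J)
-6 - 6*P(-1, d(-2)) = -6 - 6*(1/4 - 1) = -6 - 6*(-3/4) = -6 + 9/2 = -3/2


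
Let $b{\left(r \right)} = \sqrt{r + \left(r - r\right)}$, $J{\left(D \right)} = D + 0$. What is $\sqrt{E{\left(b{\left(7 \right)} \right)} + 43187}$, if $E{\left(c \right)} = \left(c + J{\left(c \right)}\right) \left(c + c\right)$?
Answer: $\sqrt{43215} \approx 207.88$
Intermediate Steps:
$J{\left(D \right)} = D$
$b{\left(r \right)} = \sqrt{r}$ ($b{\left(r \right)} = \sqrt{r + 0} = \sqrt{r}$)
$E{\left(c \right)} = 4 c^{2}$ ($E{\left(c \right)} = \left(c + c\right) \left(c + c\right) = 2 c 2 c = 4 c^{2}$)
$\sqrt{E{\left(b{\left(7 \right)} \right)} + 43187} = \sqrt{4 \left(\sqrt{7}\right)^{2} + 43187} = \sqrt{4 \cdot 7 + 43187} = \sqrt{28 + 43187} = \sqrt{43215}$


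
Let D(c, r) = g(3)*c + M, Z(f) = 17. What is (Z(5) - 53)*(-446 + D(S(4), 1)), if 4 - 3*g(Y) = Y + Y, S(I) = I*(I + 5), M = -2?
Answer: 16992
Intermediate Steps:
S(I) = I*(5 + I)
g(Y) = 4/3 - 2*Y/3 (g(Y) = 4/3 - (Y + Y)/3 = 4/3 - 2*Y/3)
D(c, r) = -2 - 2*c/3 (D(c, r) = (4/3 - ⅔*3)*c - 2 = (4/3 - 2)*c - 2 = -2*c/3 - 2 = -2 - 2*c/3)
(Z(5) - 53)*(-446 + D(S(4), 1)) = (17 - 53)*(-446 + (-2 - 8*(5 + 4)/3)) = -36*(-446 + (-2 - 8*9/3)) = -36*(-446 + (-2 - ⅔*36)) = -36*(-446 + (-2 - 24)) = -36*(-446 - 26) = -36*(-472) = 16992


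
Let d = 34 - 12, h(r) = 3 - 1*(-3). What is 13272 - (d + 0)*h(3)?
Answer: 13140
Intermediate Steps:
h(r) = 6 (h(r) = 3 + 3 = 6)
d = 22
13272 - (d + 0)*h(3) = 13272 - (22 + 0)*6 = 13272 - 22*6 = 13272 - 1*132 = 13272 - 132 = 13140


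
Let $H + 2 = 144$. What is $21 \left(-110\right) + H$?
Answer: $-2168$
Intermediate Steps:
$H = 142$ ($H = -2 + 144 = 142$)
$21 \left(-110\right) + H = 21 \left(-110\right) + 142 = -2310 + 142 = -2168$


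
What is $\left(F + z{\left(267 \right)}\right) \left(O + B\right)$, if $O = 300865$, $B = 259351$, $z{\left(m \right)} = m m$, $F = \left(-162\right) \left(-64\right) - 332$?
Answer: $45559566200$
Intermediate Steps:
$F = 10036$ ($F = 10368 - 332 = 10036$)
$z{\left(m \right)} = m^{2}$
$\left(F + z{\left(267 \right)}\right) \left(O + B\right) = \left(10036 + 267^{2}\right) \left(300865 + 259351\right) = \left(10036 + 71289\right) 560216 = 81325 \cdot 560216 = 45559566200$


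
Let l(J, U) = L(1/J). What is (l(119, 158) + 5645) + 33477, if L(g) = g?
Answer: 4655519/119 ≈ 39122.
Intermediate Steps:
l(J, U) = 1/J
(l(119, 158) + 5645) + 33477 = (1/119 + 5645) + 33477 = 671756/119 + 33477 = 4655519/119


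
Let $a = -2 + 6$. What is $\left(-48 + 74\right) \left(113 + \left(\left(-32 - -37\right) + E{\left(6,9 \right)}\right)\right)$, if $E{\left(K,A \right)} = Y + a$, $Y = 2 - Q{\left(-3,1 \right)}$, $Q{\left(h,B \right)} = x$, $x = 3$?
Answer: $3146$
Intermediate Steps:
$Q{\left(h,B \right)} = 3$
$a = 4$
$Y = -1$ ($Y = 2 - 3 = -1$)
$E{\left(K,A \right)} = 3$ ($E{\left(K,A \right)} = -1 + 4 = 3$)
$\left(-48 + 74\right) \left(113 + \left(\left(-32 - -37\right) + E{\left(6,9 \right)}\right)\right) = \left(-48 + 74\right) \left(113 + \left(\left(-32 - -37\right) + 3\right)\right) = 26 \left(113 + \left(\left(-32 + 37\right) + 3\right)\right) = 26 \left(113 + \left(5 + 3\right)\right) = 26 \left(113 + 8\right) = 26 \cdot 121 = 3146$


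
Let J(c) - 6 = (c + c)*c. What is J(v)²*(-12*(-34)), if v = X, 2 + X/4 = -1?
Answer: 35265888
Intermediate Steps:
X = -12 (X = -8 + 4*(-1) = -8 - 4 = -12)
v = -12
J(c) = 6 + 2*c² (J(c) = 6 + (c + c)*c = 6 + (2*c)*c = 6 + 2*c²)
J(v)²*(-12*(-34)) = (6 + 2*(-12)²)²*(-12*(-34)) = (6 + 2*144)²*408 = (6 + 288)²*408 = 294²*408 = 86436*408 = 35265888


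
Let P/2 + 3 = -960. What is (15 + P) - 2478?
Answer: -4389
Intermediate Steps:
P = -1926 (P = -6 + 2*(-960) = -6 - 1920 = -1926)
(15 + P) - 2478 = (15 - 1926) - 2478 = -1911 - 2478 = -4389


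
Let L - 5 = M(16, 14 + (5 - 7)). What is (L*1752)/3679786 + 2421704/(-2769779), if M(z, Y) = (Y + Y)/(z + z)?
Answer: -4441724860849/5096096993647 ≈ -0.87159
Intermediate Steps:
M(z, Y) = Y/z (M(z, Y) = (2*Y)/((2*z)) = (2*Y)*(1/(2*z)) = Y/z)
L = 23/4 (L = 5 + (14 + (5 - 7))/16 = 5 + (14 - 2)*(1/16) = 5 + 12*(1/16) = 5 + 3/4 = 23/4 ≈ 5.7500)
(L*1752)/3679786 + 2421704/(-2769779) = ((23/4)*1752)/3679786 + 2421704/(-2769779) = 10074*(1/3679786) + 2421704*(-1/2769779) = 5037/1839893 - 2421704/2769779 = -4441724860849/5096096993647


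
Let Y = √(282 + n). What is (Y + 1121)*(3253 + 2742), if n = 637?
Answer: 6720395 + 5995*√919 ≈ 6.9021e+6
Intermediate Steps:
Y = √919 (Y = √(282 + 637) = √919 ≈ 30.315)
(Y + 1121)*(3253 + 2742) = (√919 + 1121)*(3253 + 2742) = (1121 + √919)*5995 = 6720395 + 5995*√919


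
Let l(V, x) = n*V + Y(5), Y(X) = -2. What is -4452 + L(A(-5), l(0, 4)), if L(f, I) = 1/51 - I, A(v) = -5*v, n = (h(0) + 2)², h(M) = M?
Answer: -226949/51 ≈ -4450.0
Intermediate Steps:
n = 4 (n = (0 + 2)² = 2² = 4)
l(V, x) = -2 + 4*V (l(V, x) = 4*V - 2 = -2 + 4*V)
L(f, I) = 1/51 - I
-4452 + L(A(-5), l(0, 4)) = -4452 + (1/51 - (-2 + 4*0)) = -4452 + (1/51 - (-2 + 0)) = -4452 + (1/51 - 1*(-2)) = -4452 + (1/51 + 2) = -4452 + 103/51 = -226949/51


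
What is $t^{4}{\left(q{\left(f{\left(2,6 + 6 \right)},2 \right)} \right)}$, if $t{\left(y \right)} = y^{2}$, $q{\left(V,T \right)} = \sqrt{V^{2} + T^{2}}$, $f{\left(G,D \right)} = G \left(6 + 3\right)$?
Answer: $11574317056$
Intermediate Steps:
$f{\left(G,D \right)} = 9 G$ ($f{\left(G,D \right)} = G 9 = 9 G$)
$q{\left(V,T \right)} = \sqrt{T^{2} + V^{2}}$
$t^{4}{\left(q{\left(f{\left(2,6 + 6 \right)},2 \right)} \right)} = \left(\left(\sqrt{2^{2} + \left(9 \cdot 2\right)^{2}}\right)^{2}\right)^{4} = \left(\left(\sqrt{4 + 18^{2}}\right)^{2}\right)^{4} = \left(\left(\sqrt{4 + 324}\right)^{2}\right)^{4} = \left(\left(\sqrt{328}\right)^{2}\right)^{4} = \left(\left(2 \sqrt{82}\right)^{2}\right)^{4} = 328^{4} = 11574317056$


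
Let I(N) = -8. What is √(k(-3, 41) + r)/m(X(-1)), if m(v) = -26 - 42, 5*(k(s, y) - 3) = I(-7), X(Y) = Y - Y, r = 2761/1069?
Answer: -√28446090/181730 ≈ -0.029348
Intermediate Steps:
r = 2761/1069 (r = 2761*(1/1069) = 2761/1069 ≈ 2.5828)
X(Y) = 0
k(s, y) = 7/5 (k(s, y) = 3 + (⅕)*(-8) = 3 - 8/5 = 7/5)
m(v) = -68
√(k(-3, 41) + r)/m(X(-1)) = √(7/5 + 2761/1069)/(-68) = √(21288/5345)*(-1/68) = (2*√28446090/5345)*(-1/68) = -√28446090/181730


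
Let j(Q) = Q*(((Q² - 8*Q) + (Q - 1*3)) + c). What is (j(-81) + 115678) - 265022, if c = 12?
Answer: -727441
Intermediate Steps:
j(Q) = Q*(9 + Q² - 7*Q) (j(Q) = Q*(((Q² - 8*Q) + (Q - 1*3)) + 12) = Q*(((Q² - 8*Q) + (Q - 3)) + 12) = Q*(((Q² - 8*Q) + (-3 + Q)) + 12) = Q*((-3 + Q² - 7*Q) + 12) = Q*(9 + Q² - 7*Q))
(j(-81) + 115678) - 265022 = (-81*(9 + (-81)² - 7*(-81)) + 115678) - 265022 = (-81*(9 + 6561 + 567) + 115678) - 265022 = (-81*7137 + 115678) - 265022 = (-578097 + 115678) - 265022 = -462419 - 265022 = -727441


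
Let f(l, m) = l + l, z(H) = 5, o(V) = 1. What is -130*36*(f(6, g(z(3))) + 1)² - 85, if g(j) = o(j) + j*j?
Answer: -791005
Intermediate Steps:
g(j) = 1 + j² (g(j) = 1 + j*j = 1 + j²)
f(l, m) = 2*l
-130*36*(f(6, g(z(3))) + 1)² - 85 = -130*36*(2*6 + 1)² - 85 = -130*36*(12 + 1)² - 85 = -130*(13*6)² - 85 = -130*78² - 85 = -130*6084 - 85 = -790920 - 85 = -791005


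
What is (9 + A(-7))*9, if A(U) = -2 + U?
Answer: 0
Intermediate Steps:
(9 + A(-7))*9 = (9 + (-2 - 7))*9 = (9 - 9)*9 = 0*9 = 0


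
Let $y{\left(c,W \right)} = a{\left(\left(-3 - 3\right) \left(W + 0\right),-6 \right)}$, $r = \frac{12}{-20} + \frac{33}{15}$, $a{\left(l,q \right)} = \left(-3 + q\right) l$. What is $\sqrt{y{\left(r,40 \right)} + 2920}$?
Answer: $2 \sqrt{1270} \approx 71.274$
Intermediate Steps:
$a{\left(l,q \right)} = l \left(-3 + q\right)$
$r = \frac{8}{5}$ ($r = 12 \left(- \frac{1}{20}\right) + 33 \cdot \frac{1}{15} = - \frac{3}{5} + \frac{11}{5} = \frac{8}{5} \approx 1.6$)
$y{\left(c,W \right)} = 54 W$ ($y{\left(c,W \right)} = \left(-3 - 3\right) \left(W + 0\right) \left(-3 - 6\right) = - 6 W \left(-9\right) = 54 W$)
$\sqrt{y{\left(r,40 \right)} + 2920} = \sqrt{54 \cdot 40 + 2920} = \sqrt{2160 + 2920} = \sqrt{5080} = 2 \sqrt{1270}$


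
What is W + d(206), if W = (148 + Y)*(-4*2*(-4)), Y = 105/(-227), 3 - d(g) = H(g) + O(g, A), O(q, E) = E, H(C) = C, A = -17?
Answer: 1029490/227 ≈ 4535.2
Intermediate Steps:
d(g) = 20 - g (d(g) = 3 - (g - 17) = 3 - (-17 + g) = 3 + (17 - g) = 20 - g)
Y = -105/227 (Y = 105*(-1/227) = -105/227 ≈ -0.46255)
W = 1071712/227 (W = (148 - 105/227)*(-4*2*(-4)) = 33491*(-8*(-4))/227 = (33491/227)*32 = 1071712/227 ≈ 4721.2)
W + d(206) = 1071712/227 + (20 - 1*206) = 1071712/227 + (20 - 206) = 1071712/227 - 186 = 1029490/227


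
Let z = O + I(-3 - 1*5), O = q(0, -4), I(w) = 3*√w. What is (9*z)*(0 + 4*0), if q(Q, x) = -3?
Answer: 0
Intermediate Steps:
O = -3
z = -3 + 6*I*√2 (z = -3 + 3*√(-3 - 1*5) = -3 + 3*√(-3 - 5) = -3 + 3*√(-8) = -3 + 3*(2*I*√2) = -3 + 6*I*√2 ≈ -3.0 + 8.4853*I)
(9*z)*(0 + 4*0) = (9*(-3 + 6*I*√2))*(0 + 4*0) = (-27 + 54*I*√2)*(0 + 0) = (-27 + 54*I*√2)*0 = 0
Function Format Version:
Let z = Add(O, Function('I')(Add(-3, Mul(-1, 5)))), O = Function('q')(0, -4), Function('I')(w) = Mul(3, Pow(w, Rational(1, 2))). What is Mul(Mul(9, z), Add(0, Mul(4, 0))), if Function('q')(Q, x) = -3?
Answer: 0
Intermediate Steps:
O = -3
z = Add(-3, Mul(6, I, Pow(2, Rational(1, 2)))) (z = Add(-3, Mul(3, Pow(Add(-3, Mul(-1, 5)), Rational(1, 2)))) = Add(-3, Mul(3, Pow(Add(-3, -5), Rational(1, 2)))) = Add(-3, Mul(3, Pow(-8, Rational(1, 2)))) = Add(-3, Mul(3, Mul(2, I, Pow(2, Rational(1, 2))))) = Add(-3, Mul(6, I, Pow(2, Rational(1, 2)))) ≈ Add(-3.0000, Mul(8.4853, I)))
Mul(Mul(9, z), Add(0, Mul(4, 0))) = Mul(Mul(9, Add(-3, Mul(6, I, Pow(2, Rational(1, 2))))), Add(0, Mul(4, 0))) = Mul(Add(-27, Mul(54, I, Pow(2, Rational(1, 2)))), Add(0, 0)) = Mul(Add(-27, Mul(54, I, Pow(2, Rational(1, 2)))), 0) = 0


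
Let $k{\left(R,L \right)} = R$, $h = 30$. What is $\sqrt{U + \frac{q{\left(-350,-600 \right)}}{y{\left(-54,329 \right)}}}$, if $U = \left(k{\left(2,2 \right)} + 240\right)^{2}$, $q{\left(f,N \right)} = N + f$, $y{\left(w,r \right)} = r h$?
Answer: $\frac{\sqrt{57051139551}}{987} \approx 242.0$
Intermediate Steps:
$y{\left(w,r \right)} = 30 r$ ($y{\left(w,r \right)} = r 30 = 30 r$)
$U = 58564$ ($U = \left(2 + 240\right)^{2} = 242^{2} = 58564$)
$\sqrt{U + \frac{q{\left(-350,-600 \right)}}{y{\left(-54,329 \right)}}} = \sqrt{58564 + \frac{-600 - 350}{30 \cdot 329}} = \sqrt{58564 - \frac{950}{9870}} = \sqrt{58564 - \frac{95}{987}} = \sqrt{\frac{57802573}{987}} = \frac{\sqrt{57051139551}}{987}$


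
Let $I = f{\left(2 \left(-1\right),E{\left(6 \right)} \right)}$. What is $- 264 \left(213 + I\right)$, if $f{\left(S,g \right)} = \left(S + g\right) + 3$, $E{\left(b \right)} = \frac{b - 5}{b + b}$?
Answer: $-56518$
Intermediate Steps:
$E{\left(b \right)} = \frac{-5 + b}{2 b}$
$f{\left(S,g \right)} = 3 + S + g$
$I = \frac{13}{12}$ ($I = 3 + 2 \left(-1\right) + \frac{-5 + 6}{2 \cdot 6} = 3 - 2 + \frac{1}{2} \cdot \frac{1}{6} \cdot 1 = 3 - 2 + \frac{1}{12} = \frac{13}{12} \approx 1.0833$)
$- 264 \left(213 + I\right) = - 264 \left(213 + \frac{13}{12}\right) = \left(-264\right) \frac{2569}{12} = -56518$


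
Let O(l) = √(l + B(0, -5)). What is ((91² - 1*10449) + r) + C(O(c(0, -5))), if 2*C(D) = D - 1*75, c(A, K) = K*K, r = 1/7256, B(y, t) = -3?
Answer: -16003107/7256 + √22/2 ≈ -2203.2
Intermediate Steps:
r = 1/7256 ≈ 0.00013782
c(A, K) = K²
O(l) = √(-3 + l) (O(l) = √(l - 3) = √(-3 + l))
C(D) = -75/2 + D/2 (C(D) = (D - 1*75)/2 = (D - 75)/2 = (-75 + D)/2 = -75/2 + D/2)
((91² - 1*10449) + r) + C(O(c(0, -5))) = ((91² - 1*10449) + 1/7256) + (-75/2 + √(-3 + (-5)²)/2) = ((8281 - 10449) + 1/7256) + (-75/2 + √(-3 + 25)/2) = (-2168 + 1/7256) + (-75/2 + √22/2) = -15731007/7256 + (-75/2 + √22/2) = -16003107/7256 + √22/2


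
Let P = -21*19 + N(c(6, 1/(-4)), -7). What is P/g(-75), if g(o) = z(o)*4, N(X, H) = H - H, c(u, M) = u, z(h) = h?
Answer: 133/100 ≈ 1.3300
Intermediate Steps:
N(X, H) = 0
g(o) = 4*o (g(o) = o*4 = 4*o)
P = -399 (P = -21*19 + 0 = -399 + 0 = -399)
P/g(-75) = -399/(4*(-75)) = -399/(-300) = -399*(-1/300) = 133/100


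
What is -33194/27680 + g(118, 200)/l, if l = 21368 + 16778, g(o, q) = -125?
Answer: -317419581/263970320 ≈ -1.2025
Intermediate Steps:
l = 38146
-33194/27680 + g(118, 200)/l = -33194/27680 - 125/38146 = -33194*1/27680 - 125*1/38146 = -16597/13840 - 125/38146 = -317419581/263970320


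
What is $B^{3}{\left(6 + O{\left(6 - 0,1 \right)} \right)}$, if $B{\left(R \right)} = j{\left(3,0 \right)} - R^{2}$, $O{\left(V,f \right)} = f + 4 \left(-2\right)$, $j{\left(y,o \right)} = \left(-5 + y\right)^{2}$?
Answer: $27$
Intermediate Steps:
$O{\left(V,f \right)} = -8 + f$ ($O{\left(V,f \right)} = f - 8 = -8 + f$)
$B{\left(R \right)} = 4 - R^{2}$ ($B{\left(R \right)} = \left(-5 + 3\right)^{2} - R^{2} = \left(-2\right)^{2} - R^{2} = 4 - R^{2}$)
$B^{3}{\left(6 + O{\left(6 - 0,1 \right)} \right)} = \left(4 - \left(6 + \left(-8 + 1\right)\right)^{2}\right)^{3} = \left(4 - \left(6 - 7\right)^{2}\right)^{3} = \left(4 - \left(-1\right)^{2}\right)^{3} = \left(4 - 1\right)^{3} = 3^{3} = 27$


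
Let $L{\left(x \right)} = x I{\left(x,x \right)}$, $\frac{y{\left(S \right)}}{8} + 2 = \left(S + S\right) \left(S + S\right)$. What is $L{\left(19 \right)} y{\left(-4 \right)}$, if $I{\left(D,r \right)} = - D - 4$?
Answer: $-216752$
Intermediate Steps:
$I{\left(D,r \right)} = -4 - D$
$y{\left(S \right)} = -16 + 32 S^{2}$ ($y{\left(S \right)} = -16 + 8 \left(S + S\right) \left(S + S\right) = -16 + 8 \cdot 2 S 2 S = -16 + 8 \cdot 4 S^{2} = -16 + 32 S^{2}$)
$L{\left(x \right)} = x \left(-4 - x\right)$
$L{\left(19 \right)} y{\left(-4 \right)} = \left(-1\right) 19 \left(4 + 19\right) \left(-16 + 32 \left(-4\right)^{2}\right) = \left(-1\right) 19 \cdot 23 \left(-16 + 32 \cdot 16\right) = - 437 \left(-16 + 512\right) = \left(-437\right) 496 = -216752$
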